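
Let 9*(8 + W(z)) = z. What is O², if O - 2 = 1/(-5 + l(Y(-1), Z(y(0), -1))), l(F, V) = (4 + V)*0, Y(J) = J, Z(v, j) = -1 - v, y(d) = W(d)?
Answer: 81/25 ≈ 3.2400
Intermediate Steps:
W(z) = -8 + z/9
y(d) = -8 + d/9
l(F, V) = 0
O = 9/5 (O = 2 + 1/(-5 + 0) = 2 + 1/(-5) = 2 - ⅕ = 9/5 ≈ 1.8000)
O² = (9/5)² = 81/25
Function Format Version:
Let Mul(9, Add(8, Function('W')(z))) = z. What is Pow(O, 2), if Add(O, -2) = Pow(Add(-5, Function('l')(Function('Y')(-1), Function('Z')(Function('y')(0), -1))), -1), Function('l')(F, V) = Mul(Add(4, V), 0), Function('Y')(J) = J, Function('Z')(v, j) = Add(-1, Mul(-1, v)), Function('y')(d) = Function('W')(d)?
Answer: Rational(81, 25) ≈ 3.2400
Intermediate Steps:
Function('W')(z) = Add(-8, Mul(Rational(1, 9), z))
Function('y')(d) = Add(-8, Mul(Rational(1, 9), d))
Function('l')(F, V) = 0
O = Rational(9, 5) (O = Add(2, Pow(Add(-5, 0), -1)) = Add(2, Pow(-5, -1)) = Add(2, Rational(-1, 5)) = Rational(9, 5) ≈ 1.8000)
Pow(O, 2) = Pow(Rational(9, 5), 2) = Rational(81, 25)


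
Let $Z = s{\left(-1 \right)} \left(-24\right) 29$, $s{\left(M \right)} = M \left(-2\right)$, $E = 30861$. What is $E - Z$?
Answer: $32253$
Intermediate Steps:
$s{\left(M \right)} = - 2 M$
$Z = -1392$ ($Z = \left(-2\right) \left(-1\right) \left(-24\right) 29 = 2 \left(-24\right) 29 = \left(-48\right) 29 = -1392$)
$E - Z = 30861 - -1392 = 30861 + 1392 = 32253$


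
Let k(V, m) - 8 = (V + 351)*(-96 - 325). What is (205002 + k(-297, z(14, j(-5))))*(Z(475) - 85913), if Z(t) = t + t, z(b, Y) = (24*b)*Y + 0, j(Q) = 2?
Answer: -15486715788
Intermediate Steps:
z(b, Y) = 24*Y*b (z(b, Y) = 24*Y*b + 0 = 24*Y*b)
k(V, m) = -147763 - 421*V (k(V, m) = 8 + (V + 351)*(-96 - 325) = 8 + (351 + V)*(-421) = 8 + (-147771 - 421*V) = -147763 - 421*V)
Z(t) = 2*t
(205002 + k(-297, z(14, j(-5))))*(Z(475) - 85913) = (205002 + (-147763 - 421*(-297)))*(2*475 - 85913) = (205002 + (-147763 + 125037))*(950 - 85913) = (205002 - 22726)*(-84963) = 182276*(-84963) = -15486715788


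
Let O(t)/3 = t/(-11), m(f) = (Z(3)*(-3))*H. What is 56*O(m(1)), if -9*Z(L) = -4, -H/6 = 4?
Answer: -5376/11 ≈ -488.73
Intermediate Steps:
H = -24 (H = -6*4 = -24)
Z(L) = 4/9 (Z(L) = -⅑*(-4) = 4/9)
m(f) = 32 (m(f) = ((4/9)*(-3))*(-24) = -4/3*(-24) = 32)
O(t) = -3*t/11 (O(t) = 3*(t/(-11)) = 3*(t*(-1/11)) = 3*(-t/11) = -3*t/11)
56*O(m(1)) = 56*(-3/11*32) = 56*(-96/11) = -5376/11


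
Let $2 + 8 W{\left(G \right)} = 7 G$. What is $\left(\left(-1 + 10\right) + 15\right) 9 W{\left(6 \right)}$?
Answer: $1080$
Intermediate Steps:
$W{\left(G \right)} = - \frac{1}{4} + \frac{7 G}{8}$
$\left(\left(-1 + 10\right) + 15\right) 9 W{\left(6 \right)} = \left(\left(-1 + 10\right) + 15\right) 9 \left(- \frac{1}{4} + \frac{7}{8} \cdot 6\right) = \left(9 + 15\right) 9 \left(- \frac{1}{4} + \frac{21}{4}\right) = 24 \cdot 9 \cdot 5 = 216 \cdot 5 = 1080$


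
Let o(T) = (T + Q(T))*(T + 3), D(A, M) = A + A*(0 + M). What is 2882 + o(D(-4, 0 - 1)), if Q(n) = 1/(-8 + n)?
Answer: 23053/8 ≈ 2881.6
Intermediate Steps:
D(A, M) = A + A*M
o(T) = (3 + T)*(T + 1/(-8 + T)) (o(T) = (T + 1/(-8 + T))*(T + 3) = (T + 1/(-8 + T))*(3 + T) = (3 + T)*(T + 1/(-8 + T)))
2882 + o(D(-4, 0 - 1)) = 2882 + (3 - 4*(1 + (0 - 1)) + (-4*(1 + (0 - 1)))*(-8 - 4*(1 + (0 - 1)))*(3 - 4*(1 + (0 - 1))))/(-8 - 4*(1 + (0 - 1))) = 2882 + (3 - 4*(1 - 1) + (-4*(1 - 1))*(-8 - 4*(1 - 1))*(3 - 4*(1 - 1)))/(-8 - 4*(1 - 1)) = 2882 + (3 - 4*0 + (-4*0)*(-8 - 4*0)*(3 - 4*0))/(-8 - 4*0) = 2882 + (3 + 0 + 0*(-8 + 0)*(3 + 0))/(-8 + 0) = 2882 + (3 + 0 + 0*(-8)*3)/(-8) = 2882 - (3 + 0 + 0)/8 = 2882 - ⅛*3 = 2882 - 3/8 = 23053/8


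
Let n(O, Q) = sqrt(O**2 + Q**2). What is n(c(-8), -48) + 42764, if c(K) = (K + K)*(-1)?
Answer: 42764 + 16*sqrt(10) ≈ 42815.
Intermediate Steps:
c(K) = -2*K (c(K) = (2*K)*(-1) = -2*K)
n(c(-8), -48) + 42764 = sqrt((-2*(-8))**2 + (-48)**2) + 42764 = sqrt(16**2 + 2304) + 42764 = sqrt(256 + 2304) + 42764 = sqrt(2560) + 42764 = 16*sqrt(10) + 42764 = 42764 + 16*sqrt(10)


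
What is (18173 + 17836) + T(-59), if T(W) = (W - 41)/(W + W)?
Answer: 2124581/59 ≈ 36010.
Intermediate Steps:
T(W) = (-41 + W)/(2*W) (T(W) = (-41 + W)/((2*W)) = (-41 + W)*(1/(2*W)) = (-41 + W)/(2*W))
(18173 + 17836) + T(-59) = (18173 + 17836) + (1/2)*(-41 - 59)/(-59) = 36009 + (1/2)*(-1/59)*(-100) = 36009 + 50/59 = 2124581/59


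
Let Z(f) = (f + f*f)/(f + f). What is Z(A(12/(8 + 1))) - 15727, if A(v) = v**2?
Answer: -283061/18 ≈ -15726.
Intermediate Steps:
Z(f) = (f + f**2)/(2*f) (Z(f) = (f + f**2)/((2*f)) = (f + f**2)*(1/(2*f)) = (f + f**2)/(2*f))
Z(A(12/(8 + 1))) - 15727 = (1/2 + (12/(8 + 1))**2/2) - 15727 = (1/2 + (12/9)**2/2) - 15727 = (1/2 + (12*(1/9))**2/2) - 15727 = (1/2 + (4/3)**2/2) - 15727 = (1/2 + (1/2)*(16/9)) - 15727 = (1/2 + 8/9) - 15727 = 25/18 - 15727 = -283061/18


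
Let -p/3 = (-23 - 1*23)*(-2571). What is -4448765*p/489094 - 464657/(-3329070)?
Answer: 2627323670863146829/814114081290 ≈ 3.2272e+6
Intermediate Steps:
p = -354798 (p = -3*(-23 - 1*23)*(-2571) = -3*(-23 - 23)*(-2571) = -(-138)*(-2571) = -3*118266 = -354798)
-4448765*p/489094 - 464657/(-3329070) = -4448765/(489094/(-354798)) - 464657/(-3329070) = -4448765/(489094*(-1/354798)) - 464657*(-1/3329070) = -4448765/(-244547/177399) + 464657/3329070 = -4448765*(-177399/244547) + 464657/3329070 = 789206462235/244547 + 464657/3329070 = 2627323670863146829/814114081290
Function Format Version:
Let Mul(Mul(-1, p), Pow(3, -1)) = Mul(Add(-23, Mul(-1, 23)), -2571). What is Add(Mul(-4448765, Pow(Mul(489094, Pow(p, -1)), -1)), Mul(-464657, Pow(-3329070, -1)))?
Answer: Rational(2627323670863146829, 814114081290) ≈ 3.2272e+6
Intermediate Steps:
p = -354798 (p = Mul(-3, Mul(Add(-23, Mul(-1, 23)), -2571)) = Mul(-3, Mul(Add(-23, -23), -2571)) = Mul(-3, Mul(-46, -2571)) = Mul(-3, 118266) = -354798)
Add(Mul(-4448765, Pow(Mul(489094, Pow(p, -1)), -1)), Mul(-464657, Pow(-3329070, -1))) = Add(Mul(-4448765, Pow(Mul(489094, Pow(-354798, -1)), -1)), Mul(-464657, Pow(-3329070, -1))) = Add(Mul(-4448765, Pow(Mul(489094, Rational(-1, 354798)), -1)), Mul(-464657, Rational(-1, 3329070))) = Add(Mul(-4448765, Pow(Rational(-244547, 177399), -1)), Rational(464657, 3329070)) = Add(Mul(-4448765, Rational(-177399, 244547)), Rational(464657, 3329070)) = Add(Rational(789206462235, 244547), Rational(464657, 3329070)) = Rational(2627323670863146829, 814114081290)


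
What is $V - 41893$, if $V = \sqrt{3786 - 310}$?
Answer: $-41893 + 2 \sqrt{869} \approx -41834.0$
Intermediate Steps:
$V = 2 \sqrt{869}$ ($V = \sqrt{3476} = 2 \sqrt{869} \approx 58.958$)
$V - 41893 = 2 \sqrt{869} - 41893 = -41893 + 2 \sqrt{869}$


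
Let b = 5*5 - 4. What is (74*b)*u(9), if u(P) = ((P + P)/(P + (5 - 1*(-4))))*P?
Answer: 13986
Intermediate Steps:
u(P) = 2*P**2/(9 + P) (u(P) = ((2*P)/(P + (5 + 4)))*P = ((2*P)/(P + 9))*P = ((2*P)/(9 + P))*P = (2*P/(9 + P))*P = 2*P**2/(9 + P))
b = 21 (b = 25 - 4 = 21)
(74*b)*u(9) = (74*21)*(2*9**2/(9 + 9)) = 1554*(2*81/18) = 1554*(2*81*(1/18)) = 1554*9 = 13986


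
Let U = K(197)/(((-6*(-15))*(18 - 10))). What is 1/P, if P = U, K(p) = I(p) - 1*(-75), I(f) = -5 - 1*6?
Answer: 45/4 ≈ 11.250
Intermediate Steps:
I(f) = -11 (I(f) = -5 - 6 = -11)
K(p) = 64 (K(p) = -11 - 1*(-75) = -11 + 75 = 64)
U = 4/45 (U = 64/(((-6*(-15))*(18 - 10))) = 64/((90*8)) = 64/720 = 64*(1/720) = 4/45 ≈ 0.088889)
P = 4/45 ≈ 0.088889
1/P = 1/(4/45) = 45/4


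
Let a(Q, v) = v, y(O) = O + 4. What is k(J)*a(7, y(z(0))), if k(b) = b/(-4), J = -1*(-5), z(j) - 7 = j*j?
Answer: -55/4 ≈ -13.750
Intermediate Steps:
z(j) = 7 + j**2 (z(j) = 7 + j*j = 7 + j**2)
y(O) = 4 + O
J = 5
k(b) = -b/4 (k(b) = b*(-1/4) = -b/4)
k(J)*a(7, y(z(0))) = (-1/4*5)*(4 + (7 + 0**2)) = -5*(4 + (7 + 0))/4 = -5*(4 + 7)/4 = -5/4*11 = -55/4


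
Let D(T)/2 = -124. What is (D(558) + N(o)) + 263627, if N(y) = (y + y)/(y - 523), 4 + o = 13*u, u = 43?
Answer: 4214619/16 ≈ 2.6341e+5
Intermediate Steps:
D(T) = -248 (D(T) = 2*(-124) = -248)
o = 555 (o = -4 + 13*43 = -4 + 559 = 555)
N(y) = 2*y/(-523 + y) (N(y) = (2*y)/(-523 + y) = 2*y/(-523 + y))
(D(558) + N(o)) + 263627 = (-248 + 2*555/(-523 + 555)) + 263627 = (-248 + 2*555/32) + 263627 = (-248 + 2*555*(1/32)) + 263627 = (-248 + 555/16) + 263627 = -3413/16 + 263627 = 4214619/16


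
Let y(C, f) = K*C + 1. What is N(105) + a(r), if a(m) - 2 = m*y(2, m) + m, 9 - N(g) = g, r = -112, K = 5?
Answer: -1438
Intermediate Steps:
N(g) = 9 - g
y(C, f) = 1 + 5*C (y(C, f) = 5*C + 1 = 1 + 5*C)
a(m) = 2 + 12*m (a(m) = 2 + (m*(1 + 5*2) + m) = 2 + (m*(1 + 10) + m) = 2 + (m*11 + m) = 2 + (11*m + m) = 2 + 12*m)
N(105) + a(r) = (9 - 1*105) + (2 + 12*(-112)) = (9 - 105) + (2 - 1344) = -96 - 1342 = -1438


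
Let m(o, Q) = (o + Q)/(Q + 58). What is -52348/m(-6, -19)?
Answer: 2041572/25 ≈ 81663.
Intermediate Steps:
m(o, Q) = (Q + o)/(58 + Q)
-52348/m(-6, -19) = -52348*(58 - 19)/(-19 - 6) = -52348/(-25/39) = -52348*(-39/25) = 2041572/25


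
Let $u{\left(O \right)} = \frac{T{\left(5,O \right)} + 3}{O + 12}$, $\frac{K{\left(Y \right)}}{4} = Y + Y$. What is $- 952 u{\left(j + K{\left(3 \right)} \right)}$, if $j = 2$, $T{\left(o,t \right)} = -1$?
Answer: $- \frac{952}{19} \approx -50.105$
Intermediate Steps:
$K{\left(Y \right)} = 8 Y$ ($K{\left(Y \right)} = 4 \left(Y + Y\right) = 4 \cdot 2 Y = 8 Y$)
$u{\left(O \right)} = \frac{2}{12 + O}$ ($u{\left(O \right)} = \frac{-1 + 3}{O + 12} = \frac{2}{12 + O}$)
$- 952 u{\left(j + K{\left(3 \right)} \right)} = - 952 \frac{2}{12 + \left(2 + 8 \cdot 3\right)} = - 952 \frac{2}{12 + \left(2 + 24\right)} = - 952 \frac{2}{12 + 26} = - 952 \cdot \frac{2}{38} = - 952 \cdot 2 \cdot \frac{1}{38} = \left(-952\right) \frac{1}{19} = - \frac{952}{19}$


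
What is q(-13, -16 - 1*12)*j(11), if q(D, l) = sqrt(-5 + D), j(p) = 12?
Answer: 36*I*sqrt(2) ≈ 50.912*I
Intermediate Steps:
q(-13, -16 - 1*12)*j(11) = sqrt(-5 - 13)*12 = sqrt(-18)*12 = (3*I*sqrt(2))*12 = 36*I*sqrt(2)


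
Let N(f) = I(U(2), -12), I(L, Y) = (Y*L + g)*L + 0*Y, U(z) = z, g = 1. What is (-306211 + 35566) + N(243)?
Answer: -270691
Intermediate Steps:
I(L, Y) = L*(1 + L*Y) (I(L, Y) = (Y*L + 1)*L + 0*Y = (L*Y + 1)*L + 0 = (1 + L*Y)*L + 0 = L*(1 + L*Y) + 0 = L*(1 + L*Y))
N(f) = -46 (N(f) = 2*(1 + 2*(-12)) = 2*(1 - 24) = 2*(-23) = -46)
(-306211 + 35566) + N(243) = (-306211 + 35566) - 46 = -270645 - 46 = -270691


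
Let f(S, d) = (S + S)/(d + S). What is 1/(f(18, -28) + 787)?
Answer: 5/3917 ≈ 0.0012765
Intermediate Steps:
f(S, d) = 2*S/(S + d) (f(S, d) = (2*S)/(S + d) = 2*S/(S + d))
1/(f(18, -28) + 787) = 1/(2*18/(18 - 28) + 787) = 1/(2*18/(-10) + 787) = 1/(2*18*(-⅒) + 787) = 1/(-18/5 + 787) = 1/(3917/5) = 5/3917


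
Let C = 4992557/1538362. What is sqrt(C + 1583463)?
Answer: sqrt(3747364145487353006)/1538362 ≈ 1258.4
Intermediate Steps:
C = 4992557/1538362 (C = 4992557*(1/1538362) = 4992557/1538362 ≈ 3.2454)
sqrt(C + 1583463) = sqrt(4992557/1538362 + 1583463) = sqrt(2435944300163/1538362) = sqrt(3747364145487353006)/1538362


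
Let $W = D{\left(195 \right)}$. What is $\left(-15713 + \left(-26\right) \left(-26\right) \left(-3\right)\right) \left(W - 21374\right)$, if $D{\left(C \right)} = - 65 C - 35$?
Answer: $604684244$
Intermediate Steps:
$D{\left(C \right)} = -35 - 65 C$
$W = -12710$ ($W = -35 - 12675 = -12710$)
$\left(-15713 + \left(-26\right) \left(-26\right) \left(-3\right)\right) \left(W - 21374\right) = \left(-15713 + \left(-26\right) \left(-26\right) \left(-3\right)\right) \left(-12710 - 21374\right) = \left(-15713 + 676 \left(-3\right)\right) \left(-34084\right) = \left(-15713 - 2028\right) \left(-34084\right) = \left(-17741\right) \left(-34084\right) = 604684244$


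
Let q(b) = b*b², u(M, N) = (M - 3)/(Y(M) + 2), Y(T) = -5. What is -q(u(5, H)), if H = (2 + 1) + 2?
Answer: 8/27 ≈ 0.29630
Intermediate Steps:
H = 5 (H = 3 + 2 = 5)
u(M, N) = 1 - M/3 (u(M, N) = (M - 3)/(-5 + 2) = (-3 + M)/(-3) = (-3 + M)*(-⅓) = 1 - M/3)
q(b) = b³
-q(u(5, H)) = -(1 - ⅓*5)³ = -(1 - 5/3)³ = -(-⅔)³ = -1*(-8/27) = 8/27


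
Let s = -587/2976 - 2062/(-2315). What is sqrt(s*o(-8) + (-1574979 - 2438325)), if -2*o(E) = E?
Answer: I*sqrt(2976388571133091470)/861180 ≈ 2003.3*I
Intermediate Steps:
s = 4777607/6889440 (s = -587*1/2976 - 2062*(-1/2315) = -587/2976 + 2062/2315 = 4777607/6889440 ≈ 0.69347)
o(E) = -E/2
sqrt(s*o(-8) + (-1574979 - 2438325)) = sqrt(4777607*(-1/2*(-8))/6889440 + (-1574979 - 2438325)) = sqrt((4777607/6889440)*4 - 4013304) = sqrt(4777607/1722360 - 4013304) = sqrt(-6912349499833/1722360) = I*sqrt(2976388571133091470)/861180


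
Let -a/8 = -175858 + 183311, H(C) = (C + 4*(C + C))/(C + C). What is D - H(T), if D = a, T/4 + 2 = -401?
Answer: -119257/2 ≈ -59629.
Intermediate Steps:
T = -1612 (T = -8 + 4*(-401) = -8 - 1604 = -1612)
H(C) = 9/2 (H(C) = (C + 4*(2*C))/((2*C)) = (C + 8*C)*(1/(2*C)) = (9*C)*(1/(2*C)) = 9/2)
a = -59624 (a = -8*(-175858 + 183311) = -8*7453 = -59624)
D = -59624
D - H(T) = -59624 - 1*9/2 = -59624 - 9/2 = -119257/2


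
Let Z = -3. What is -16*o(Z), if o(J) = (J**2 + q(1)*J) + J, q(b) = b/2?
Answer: -72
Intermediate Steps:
q(b) = b/2 (q(b) = b*(1/2) = b/2)
o(J) = J**2 + 3*J/2 (o(J) = (J**2 + ((1/2)*1)*J) + J = (J**2 + J/2) + J = J**2 + 3*J/2)
-16*o(Z) = -8*(-3)*(3 + 2*(-3)) = -8*(-3)*(3 - 6) = -8*(-3)*(-3) = -16*9/2 = -72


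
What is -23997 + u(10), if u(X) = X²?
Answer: -23897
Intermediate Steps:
-23997 + u(10) = -23997 + 10² = -23997 + 100 = -23897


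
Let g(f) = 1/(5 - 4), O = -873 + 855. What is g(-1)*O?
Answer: -18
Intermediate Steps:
O = -18
g(f) = 1 (g(f) = 1/1 = 1)
g(-1)*O = 1*(-18) = -18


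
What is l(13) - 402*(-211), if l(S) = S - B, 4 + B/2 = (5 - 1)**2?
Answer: 84811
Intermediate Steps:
B = 24 (B = -8 + 2*(5 - 1)**2 = -8 + 2*4**2 = -8 + 2*16 = -8 + 32 = 24)
l(S) = -24 + S (l(S) = S - 1*24 = S - 24 = -24 + S)
l(13) - 402*(-211) = (-24 + 13) - 402*(-211) = -11 + 84822 = 84811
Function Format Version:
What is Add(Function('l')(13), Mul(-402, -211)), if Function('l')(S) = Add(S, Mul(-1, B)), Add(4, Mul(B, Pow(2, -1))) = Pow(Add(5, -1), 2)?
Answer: 84811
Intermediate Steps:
B = 24 (B = Add(-8, Mul(2, Pow(Add(5, -1), 2))) = Add(-8, Mul(2, Pow(4, 2))) = Add(-8, Mul(2, 16)) = Add(-8, 32) = 24)
Function('l')(S) = Add(-24, S) (Function('l')(S) = Add(S, Mul(-1, 24)) = Add(S, -24) = Add(-24, S))
Add(Function('l')(13), Mul(-402, -211)) = Add(Add(-24, 13), Mul(-402, -211)) = Add(-11, 84822) = 84811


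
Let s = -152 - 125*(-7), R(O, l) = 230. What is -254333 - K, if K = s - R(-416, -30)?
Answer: -254826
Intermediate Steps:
s = 723 (s = -152 + 875 = 723)
K = 493 (K = 723 - 1*230 = 723 - 230 = 493)
-254333 - K = -254333 - 1*493 = -254333 - 493 = -254826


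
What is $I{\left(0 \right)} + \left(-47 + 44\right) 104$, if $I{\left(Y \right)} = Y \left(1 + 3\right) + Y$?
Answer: $-312$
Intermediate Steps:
$I{\left(Y \right)} = 5 Y$ ($I{\left(Y \right)} = Y 4 + Y = 4 Y + Y = 5 Y$)
$I{\left(0 \right)} + \left(-47 + 44\right) 104 = 5 \cdot 0 + \left(-47 + 44\right) 104 = 0 - 312 = -312$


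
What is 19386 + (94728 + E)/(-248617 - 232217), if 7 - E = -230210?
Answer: 1035680331/53426 ≈ 19385.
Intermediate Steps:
E = 230217 (E = 7 - 1*(-230210) = 7 + 230210 = 230217)
19386 + (94728 + E)/(-248617 - 232217) = 19386 + (94728 + 230217)/(-248617 - 232217) = 19386 + 324945/(-480834) = 19386 + 324945*(-1/480834) = 19386 - 36105/53426 = 1035680331/53426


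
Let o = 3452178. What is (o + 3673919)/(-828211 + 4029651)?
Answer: 647827/291040 ≈ 2.2259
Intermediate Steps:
(o + 3673919)/(-828211 + 4029651) = (3452178 + 3673919)/(-828211 + 4029651) = 7126097/3201440 = 7126097*(1/3201440) = 647827/291040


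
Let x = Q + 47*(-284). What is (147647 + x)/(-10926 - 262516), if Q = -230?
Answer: -10313/21034 ≈ -0.49030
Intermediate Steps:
x = -13578 (x = -230 + 47*(-284) = -230 - 13348 = -13578)
(147647 + x)/(-10926 - 262516) = (147647 - 13578)/(-10926 - 262516) = 134069/(-273442) = 134069*(-1/273442) = -10313/21034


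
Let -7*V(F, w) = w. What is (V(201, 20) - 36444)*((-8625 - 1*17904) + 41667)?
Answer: -3862127664/7 ≈ -5.5173e+8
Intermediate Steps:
V(F, w) = -w/7
(V(201, 20) - 36444)*((-8625 - 1*17904) + 41667) = (-1/7*20 - 36444)*((-8625 - 1*17904) + 41667) = (-20/7 - 36444)*((-8625 - 17904) + 41667) = -255128*(-26529 + 41667)/7 = -255128/7*15138 = -3862127664/7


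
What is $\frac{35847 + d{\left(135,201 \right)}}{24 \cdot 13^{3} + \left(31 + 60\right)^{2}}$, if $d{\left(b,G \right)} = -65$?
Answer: $\frac{35782}{61009} \approx 0.5865$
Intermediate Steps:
$\frac{35847 + d{\left(135,201 \right)}}{24 \cdot 13^{3} + \left(31 + 60\right)^{2}} = \frac{35847 - 65}{24 \cdot 13^{3} + \left(31 + 60\right)^{2}} = \frac{35782}{24 \cdot 2197 + 91^{2}} = \frac{35782}{52728 + 8281} = \frac{35782}{61009}$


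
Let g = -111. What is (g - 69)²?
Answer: 32400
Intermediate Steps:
(g - 69)² = (-111 - 69)² = (-180)² = 32400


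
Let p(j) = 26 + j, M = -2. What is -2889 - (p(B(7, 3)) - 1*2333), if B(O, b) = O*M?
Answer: -568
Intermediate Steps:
B(O, b) = -2*O (B(O, b) = O*(-2) = -2*O)
-2889 - (p(B(7, 3)) - 1*2333) = -2889 - ((26 - 2*7) - 1*2333) = -2889 - ((26 - 14) - 2333) = -2889 - (12 - 2333) = -2889 - 1*(-2321) = -2889 + 2321 = -568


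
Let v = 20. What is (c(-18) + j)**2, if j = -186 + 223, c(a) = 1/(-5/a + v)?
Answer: 182871529/133225 ≈ 1372.7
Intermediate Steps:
c(a) = 1/(20 - 5/a) (c(a) = 1/(-5/a + 20) = 1/(20 - 5/a))
j = 37
(c(-18) + j)**2 = ((1/5)*(-18)/(-1 + 4*(-18)) + 37)**2 = ((1/5)*(-18)/(-1 - 72) + 37)**2 = ((1/5)*(-18)/(-73) + 37)**2 = ((1/5)*(-18)*(-1/73) + 37)**2 = (18/365 + 37)**2 = (13523/365)**2 = 182871529/133225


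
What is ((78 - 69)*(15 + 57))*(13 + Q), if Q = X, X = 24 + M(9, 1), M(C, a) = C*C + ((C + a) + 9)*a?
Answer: 88776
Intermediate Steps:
M(C, a) = C**2 + a*(9 + C + a) (M(C, a) = C**2 + (9 + C + a)*a = C**2 + a*(9 + C + a))
X = 124 (X = 24 + (9**2 + 1**2 + 9*1 + 9*1) = 24 + (81 + 1 + 9 + 9) = 24 + 100 = 124)
Q = 124
((78 - 69)*(15 + 57))*(13 + Q) = ((78 - 69)*(15 + 57))*(13 + 124) = (9*72)*137 = 648*137 = 88776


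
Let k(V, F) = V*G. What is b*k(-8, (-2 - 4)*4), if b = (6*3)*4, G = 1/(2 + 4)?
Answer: -96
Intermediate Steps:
G = ⅙ (G = 1/6 = ⅙ ≈ 0.16667)
k(V, F) = V/6 (k(V, F) = V*(⅙) = V/6)
b = 72 (b = 18*4 = 72)
b*k(-8, (-2 - 4)*4) = 72*((⅙)*(-8)) = 72*(-4/3) = -96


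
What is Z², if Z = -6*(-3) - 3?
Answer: 225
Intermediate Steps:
Z = 15 (Z = 18 - 3 = 15)
Z² = 15² = 225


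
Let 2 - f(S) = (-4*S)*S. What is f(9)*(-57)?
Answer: -18582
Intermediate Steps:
f(S) = 2 + 4*S**2 (f(S) = 2 - (-4*S)*S = 2 - (-4)*S**2 = 2 + 4*S**2)
f(9)*(-57) = (2 + 4*9**2)*(-57) = (2 + 4*81)*(-57) = (2 + 324)*(-57) = 326*(-57) = -18582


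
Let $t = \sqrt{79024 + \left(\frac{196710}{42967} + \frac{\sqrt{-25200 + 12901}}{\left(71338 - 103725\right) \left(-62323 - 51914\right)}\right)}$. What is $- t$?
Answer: $- \frac{\sqrt{221904824393802953879217958271274 + 5312550911835873993 i \sqrt{251}}}{52989678908091} \approx -281.12 - 5.3313 \cdot 10^{-11} i$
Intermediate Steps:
$t = \sqrt{\frac{3395620918}{42967} + \frac{7 i \sqrt{251}}{3699793719}}$ ($t = \sqrt{79024 + \left(196710 \cdot \frac{1}{42967} + \frac{\sqrt{-12299}}{\left(-32387\right) \left(-114237\right)}\right)} = \sqrt{79024 + \left(\frac{196710}{42967} + \frac{7 i \sqrt{251}}{3699793719}\right)} = \sqrt{\frac{3395620918}{42967} + \frac{7 i \sqrt{251}}{3699793719}} \approx 281.12 + 6.0 \cdot 10^{-11} i$)
$- t = - \frac{\sqrt{221904824393802953879217958271274 + 5312550911835873993 i \sqrt{251}}}{52989678908091}$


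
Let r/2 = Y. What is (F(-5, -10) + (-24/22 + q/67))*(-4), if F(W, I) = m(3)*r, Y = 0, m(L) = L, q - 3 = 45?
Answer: 1104/737 ≈ 1.4980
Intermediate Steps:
q = 48 (q = 3 + 45 = 48)
r = 0 (r = 2*0 = 0)
F(W, I) = 0 (F(W, I) = 3*0 = 0)
(F(-5, -10) + (-24/22 + q/67))*(-4) = (0 + (-24/22 + 48/67))*(-4) = (0 + (-24*1/22 + 48*(1/67)))*(-4) = (0 + (-12/11 + 48/67))*(-4) = (0 - 276/737)*(-4) = -276/737*(-4) = 1104/737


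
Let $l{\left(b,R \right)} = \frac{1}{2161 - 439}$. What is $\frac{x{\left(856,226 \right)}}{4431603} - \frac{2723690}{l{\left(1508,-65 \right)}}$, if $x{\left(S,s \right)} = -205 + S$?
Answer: $- \frac{6928359532889963}{1477201} \approx -4.6902 \cdot 10^{9}$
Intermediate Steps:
$l{\left(b,R \right)} = \frac{1}{1722}$
$\frac{x{\left(856,226 \right)}}{4431603} - \frac{2723690}{l{\left(1508,-65 \right)}} = \frac{-205 + 856}{4431603} - 2723690 \frac{1}{\frac{1}{1722}} = 651 \cdot \frac{1}{4431603} - 4690194180 = \frac{217}{1477201} - 4690194180 = - \frac{6928359532889963}{1477201}$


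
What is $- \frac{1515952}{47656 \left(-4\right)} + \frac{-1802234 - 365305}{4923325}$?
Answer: $\frac{40058746739}{5332408550} \approx 7.5123$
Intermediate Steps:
$- \frac{1515952}{47656 \left(-4\right)} + \frac{-1802234 - 365305}{4923325} = - \frac{1515952}{-190624} + \left(-1802234 - 365305\right) \frac{1}{4923325} = \left(-1515952\right) \left(- \frac{1}{190624}\right) - \frac{197049}{447575} = \frac{94747}{11914} - \frac{197049}{447575} = \frac{40058746739}{5332408550}$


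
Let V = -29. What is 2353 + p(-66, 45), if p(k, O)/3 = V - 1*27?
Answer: 2185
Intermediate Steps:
p(k, O) = -168 (p(k, O) = 3*(-29 - 1*27) = 3*(-29 - 27) = 3*(-56) = -168)
2353 + p(-66, 45) = 2353 - 168 = 2185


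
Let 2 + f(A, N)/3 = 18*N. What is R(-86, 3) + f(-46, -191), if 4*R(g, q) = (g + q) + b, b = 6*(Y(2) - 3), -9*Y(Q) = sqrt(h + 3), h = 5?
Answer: -41381/4 - sqrt(2)/3 ≈ -10346.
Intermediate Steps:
f(A, N) = -6 + 54*N (f(A, N) = -6 + 3*(18*N) = -6 + 54*N)
Y(Q) = -2*sqrt(2)/9 (Y(Q) = -sqrt(5 + 3)/9 = -2*sqrt(2)/9)
b = -18 - 4*sqrt(2)/3 (b = 6*(-2*sqrt(2)/9 - 3) = 6*(-3 - 2*sqrt(2)/9) = -18 - 4*sqrt(2)/3 ≈ -19.886)
R(g, q) = -9/2 - sqrt(2)/3 + g/4 + q/4 (R(g, q) = ((g + q) + (-18 - 4*sqrt(2)/3))/4 = (-18 + g + q - 4*sqrt(2)/3)/4 = -9/2 - sqrt(2)/3 + g/4 + q/4)
R(-86, 3) + f(-46, -191) = (-9/2 - sqrt(2)/3 + (1/4)*(-86) + (1/4)*3) + (-6 + 54*(-191)) = (-9/2 - sqrt(2)/3 - 43/2 + 3/4) + (-6 - 10314) = (-101/4 - sqrt(2)/3) - 10320 = -41381/4 - sqrt(2)/3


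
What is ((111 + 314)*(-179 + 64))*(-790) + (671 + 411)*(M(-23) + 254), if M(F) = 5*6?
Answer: 38918538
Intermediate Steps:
M(F) = 30
((111 + 314)*(-179 + 64))*(-790) + (671 + 411)*(M(-23) + 254) = ((111 + 314)*(-179 + 64))*(-790) + (671 + 411)*(30 + 254) = (425*(-115))*(-790) + 1082*284 = -48875*(-790) + 307288 = 38611250 + 307288 = 38918538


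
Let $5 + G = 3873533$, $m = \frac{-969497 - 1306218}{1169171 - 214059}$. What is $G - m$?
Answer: $\frac{3699655350851}{955112} \approx 3.8735 \cdot 10^{6}$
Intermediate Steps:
$m = - \frac{2275715}{955112} \approx -2.3827$
$G = 3873528$ ($G = -5 + 3873533 = 3873528$)
$G - m = 3873528 - - \frac{2275715}{955112} = 3873528 + \frac{2275715}{955112} = \frac{3699655350851}{955112}$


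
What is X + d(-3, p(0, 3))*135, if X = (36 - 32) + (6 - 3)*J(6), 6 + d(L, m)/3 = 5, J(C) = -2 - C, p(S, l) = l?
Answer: -425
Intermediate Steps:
d(L, m) = -3 (d(L, m) = -18 + 3*5 = -18 + 15 = -3)
X = -20 (X = (36 - 32) + (6 - 3)*(-2 - 1*6) = 4 + 3*(-2 - 6) = 4 + 3*(-8) = 4 - 24 = -20)
X + d(-3, p(0, 3))*135 = -20 - 3*135 = -20 - 405 = -425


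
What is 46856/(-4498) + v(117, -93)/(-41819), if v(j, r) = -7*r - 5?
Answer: -51641494/4950049 ≈ -10.433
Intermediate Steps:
v(j, r) = -5 - 7*r
46856/(-4498) + v(117, -93)/(-41819) = 46856/(-4498) + (-5 - 7*(-93))/(-41819) = 46856*(-1/4498) + (-5 + 651)*(-1/41819) = -23428/2249 + 646*(-1/41819) = -23428/2249 - 34/2201 = -51641494/4950049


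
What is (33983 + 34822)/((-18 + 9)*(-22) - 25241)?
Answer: -68805/25043 ≈ -2.7475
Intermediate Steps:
(33983 + 34822)/((-18 + 9)*(-22) - 25241) = 68805/(-9*(-22) - 25241) = 68805/(198 - 25241) = 68805/(-25043) = 68805*(-1/25043) = -68805/25043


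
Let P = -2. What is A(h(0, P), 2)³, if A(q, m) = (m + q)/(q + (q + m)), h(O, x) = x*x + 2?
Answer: 64/343 ≈ 0.18659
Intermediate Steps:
h(O, x) = 2 + x² (h(O, x) = x² + 2 = 2 + x²)
A(q, m) = (m + q)/(m + 2*q) (A(q, m) = (m + q)/(q + (m + q)) = (m + q)/(m + 2*q))
A(h(0, P), 2)³ = ((2 + (2 + (-2)²))/(2 + 2*(2 + (-2)²)))³ = ((2 + (2 + 4))/(2 + 2*(2 + 4)))³ = ((2 + 6)/(2 + 2*6))³ = (8/(2 + 12))³ = (8/14)³ = ((1/14)*8)³ = (4/7)³ = 64/343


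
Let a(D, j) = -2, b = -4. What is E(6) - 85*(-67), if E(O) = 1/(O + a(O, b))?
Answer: 22781/4 ≈ 5695.3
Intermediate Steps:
E(O) = 1/(-2 + O) (E(O) = 1/(O - 2) = 1/(-2 + O))
E(6) - 85*(-67) = 1/(-2 + 6) - 85*(-67) = 1/4 + 5695 = ¼ + 5695 = 22781/4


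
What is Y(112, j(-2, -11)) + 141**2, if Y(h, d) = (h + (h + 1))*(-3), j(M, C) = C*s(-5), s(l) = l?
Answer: 19206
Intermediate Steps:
j(M, C) = -5*C (j(M, C) = C*(-5) = -5*C)
Y(h, d) = -3 - 6*h (Y(h, d) = (h + (1 + h))*(-3) = (1 + 2*h)*(-3) = -3 - 6*h)
Y(112, j(-2, -11)) + 141**2 = (-3 - 6*112) + 141**2 = (-3 - 672) + 19881 = -675 + 19881 = 19206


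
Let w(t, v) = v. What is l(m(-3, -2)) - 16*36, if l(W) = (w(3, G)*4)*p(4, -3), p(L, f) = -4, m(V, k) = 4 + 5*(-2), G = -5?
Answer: -496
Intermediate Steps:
m(V, k) = -6 (m(V, k) = 4 - 10 = -6)
l(W) = 80 (l(W) = -5*4*(-4) = -20*(-4) = 80)
l(m(-3, -2)) - 16*36 = 80 - 16*36 = 80 - 576 = -496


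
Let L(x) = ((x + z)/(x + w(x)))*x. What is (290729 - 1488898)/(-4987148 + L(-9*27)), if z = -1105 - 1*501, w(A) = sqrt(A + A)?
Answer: 1464522648061823/6098035419387995 - 19938730329*I*sqrt(6)/6098035419387995 ≈ 0.24016 - 8.0091e-6*I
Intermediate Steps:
w(A) = sqrt(2)*sqrt(A) (w(A) = sqrt(2*A) = sqrt(2)*sqrt(A))
z = -1606 (z = -1105 - 501 = -1606)
L(x) = x*(-1606 + x)/(x + sqrt(2)*sqrt(x)) (L(x) = ((x - 1606)/(x + sqrt(2)*sqrt(x)))*x = ((-1606 + x)/(x + sqrt(2)*sqrt(x)))*x = x*(-1606 + x)/(x + sqrt(2)*sqrt(x)))
(290729 - 1488898)/(-4987148 + L(-9*27)) = (290729 - 1488898)/(-4987148 + (-9*27)*(-1606 - 9*27)/(-9*27 + sqrt(2)*sqrt(-9*27))) = -1198169/(-4987148 - 243*(-1606 - 243)/(-243 + sqrt(2)*sqrt(-243))) = -1198169/(-4987148 - 243*(-1849)/(-243 + sqrt(2)*(9*I*sqrt(3)))) = -1198169/(-4987148 - 243*(-1849)/(-243 + 9*I*sqrt(6))) = -1198169/(-4987148 + 449307/(-243 + 9*I*sqrt(6)))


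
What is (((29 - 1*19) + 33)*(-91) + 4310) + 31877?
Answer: 32274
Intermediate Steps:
(((29 - 1*19) + 33)*(-91) + 4310) + 31877 = (((29 - 19) + 33)*(-91) + 4310) + 31877 = ((10 + 33)*(-91) + 4310) + 31877 = (43*(-91) + 4310) + 31877 = (-3913 + 4310) + 31877 = 397 + 31877 = 32274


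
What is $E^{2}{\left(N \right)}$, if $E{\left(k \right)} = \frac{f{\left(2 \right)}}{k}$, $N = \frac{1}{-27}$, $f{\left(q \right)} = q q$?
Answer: $11664$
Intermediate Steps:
$f{\left(q \right)} = q^{2}$
$N = - \frac{1}{27} \approx -0.037037$
$E{\left(k \right)} = \frac{4}{k}$ ($E{\left(k \right)} = \frac{2^{2}}{k} = \frac{4}{k}$)
$E^{2}{\left(N \right)} = \left(\frac{4}{- \frac{1}{27}}\right)^{2} = \left(4 \left(-27\right)\right)^{2} = \left(-108\right)^{2} = 11664$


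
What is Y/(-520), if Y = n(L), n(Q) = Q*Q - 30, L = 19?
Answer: -331/520 ≈ -0.63654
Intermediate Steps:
n(Q) = -30 + Q² (n(Q) = Q² - 30 = -30 + Q²)
Y = 331 (Y = -30 + 19² = -30 + 361 = 331)
Y/(-520) = 331/(-520) = 331*(-1/520) = -331/520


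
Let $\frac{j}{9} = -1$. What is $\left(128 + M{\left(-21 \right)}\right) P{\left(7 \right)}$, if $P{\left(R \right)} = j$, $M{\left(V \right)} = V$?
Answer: $-963$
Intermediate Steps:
$j = -9$ ($j = 9 \left(-1\right) = -9$)
$P{\left(R \right)} = -9$
$\left(128 + M{\left(-21 \right)}\right) P{\left(7 \right)} = \left(128 - 21\right) \left(-9\right) = 107 \left(-9\right) = -963$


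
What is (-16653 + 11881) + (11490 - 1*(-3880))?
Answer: 10598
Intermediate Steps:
(-16653 + 11881) + (11490 - 1*(-3880)) = -4772 + (11490 + 3880) = -4772 + 15370 = 10598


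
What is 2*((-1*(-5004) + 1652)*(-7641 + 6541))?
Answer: -14643200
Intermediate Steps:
2*((-1*(-5004) + 1652)*(-7641 + 6541)) = 2*((5004 + 1652)*(-1100)) = 2*(6656*(-1100)) = 2*(-7321600) = -14643200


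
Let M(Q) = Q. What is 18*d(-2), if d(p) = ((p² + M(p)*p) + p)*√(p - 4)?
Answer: 108*I*√6 ≈ 264.54*I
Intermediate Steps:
d(p) = √(-4 + p)*(p + 2*p²) (d(p) = ((p² + p*p) + p)*√(p - 4) = ((p² + p²) + p)*√(-4 + p) = (2*p² + p)*√(-4 + p) = (p + 2*p²)*√(-4 + p) = √(-4 + p)*(p + 2*p²))
18*d(-2) = 18*(-2*√(-4 - 2)*(1 + 2*(-2))) = 18*(-2*√(-6)*(1 - 4)) = 18*(-2*I*√6*(-3)) = 18*(6*I*√6) = 108*I*√6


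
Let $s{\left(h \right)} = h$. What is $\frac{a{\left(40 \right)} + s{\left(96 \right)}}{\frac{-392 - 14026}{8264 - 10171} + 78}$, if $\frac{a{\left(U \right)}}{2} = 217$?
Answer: $\frac{505355}{81582} \approx 6.1944$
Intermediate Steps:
$a{\left(U \right)} = 434$ ($a{\left(U \right)} = 2 \cdot 217 = 434$)
$\frac{a{\left(40 \right)} + s{\left(96 \right)}}{\frac{-392 - 14026}{8264 - 10171} + 78} = \frac{434 + 96}{\frac{-392 - 14026}{8264 - 10171} + 78} = \frac{530}{- \frac{14418}{-1907} + 78} = \frac{530}{\left(-14418\right) \left(- \frac{1}{1907}\right) + 78} = \frac{530}{\frac{14418}{1907} + 78} = \frac{530}{\frac{163164}{1907}} = 530 \cdot \frac{1907}{163164} = \frac{505355}{81582}$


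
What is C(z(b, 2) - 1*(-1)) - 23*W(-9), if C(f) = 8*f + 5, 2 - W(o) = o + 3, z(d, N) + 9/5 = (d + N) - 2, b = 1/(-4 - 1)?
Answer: -187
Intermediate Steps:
b = -1/5 (b = 1/(-5) = -1/5 ≈ -0.20000)
z(d, N) = -19/5 + N + d (z(d, N) = -9/5 + ((d + N) - 2) = -9/5 + ((N + d) - 2) = -9/5 + (-2 + N + d) = -19/5 + N + d)
W(o) = -1 - o (W(o) = 2 - (o + 3) = 2 - (3 + o) = 2 + (-3 - o) = -1 - o)
C(f) = 5 + 8*f
C(z(b, 2) - 1*(-1)) - 23*W(-9) = (5 + 8*((-19/5 + 2 - 1/5) - 1*(-1))) - 23*(-1 - 1*(-9)) = (5 + 8*(-2 + 1)) - 23*(-1 + 9) = (5 + 8*(-1)) - 23*8 = (5 - 8) - 184 = -3 - 184 = -187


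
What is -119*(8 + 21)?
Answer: -3451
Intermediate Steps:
-119*(8 + 21) = -119*29 = -3451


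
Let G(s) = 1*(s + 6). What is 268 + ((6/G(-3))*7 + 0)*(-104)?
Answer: -1188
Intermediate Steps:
G(s) = 6 + s (G(s) = 1*(6 + s) = 6 + s)
268 + ((6/G(-3))*7 + 0)*(-104) = 268 + ((6/(6 - 3))*7 + 0)*(-104) = 268 + ((6/3)*7 + 0)*(-104) = 268 + ((6*(⅓))*7 + 0)*(-104) = 268 + (2*7 + 0)*(-104) = 268 + (14 + 0)*(-104) = 268 + 14*(-104) = 268 - 1456 = -1188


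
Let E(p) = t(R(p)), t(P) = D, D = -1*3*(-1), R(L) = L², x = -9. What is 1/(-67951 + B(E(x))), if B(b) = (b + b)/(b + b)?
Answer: -1/67950 ≈ -1.4717e-5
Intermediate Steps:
D = 3 (D = -3*(-1) = 3)
t(P) = 3
E(p) = 3
B(b) = 1 (B(b) = (2*b)/((2*b)) = (2*b)*(1/(2*b)) = 1)
1/(-67951 + B(E(x))) = 1/(-67951 + 1) = 1/(-67950) = -1/67950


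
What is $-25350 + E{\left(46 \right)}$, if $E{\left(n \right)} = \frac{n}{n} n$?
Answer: $-25304$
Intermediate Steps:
$E{\left(n \right)} = n$ ($E{\left(n \right)} = 1 n = n$)
$-25350 + E{\left(46 \right)} = -25350 + 46 = -25304$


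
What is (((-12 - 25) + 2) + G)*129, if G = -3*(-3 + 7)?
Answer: -6063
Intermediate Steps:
G = -12 (G = -3*4 = -12)
(((-12 - 25) + 2) + G)*129 = (((-12 - 25) + 2) - 12)*129 = ((-37 + 2) - 12)*129 = (-35 - 12)*129 = -47*129 = -6063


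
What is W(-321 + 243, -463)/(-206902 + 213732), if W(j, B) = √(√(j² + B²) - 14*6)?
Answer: √(-84 + √220453)/6830 ≈ 0.0028748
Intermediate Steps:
W(j, B) = √(-84 + √(B² + j²)) (W(j, B) = √(√(B² + j²) - 84) = √(-84 + √(B² + j²)))
W(-321 + 243, -463)/(-206902 + 213732) = √(-84 + √((-463)² + (-321 + 243)²))/(-206902 + 213732) = √(-84 + √(214369 + (-78)²))/6830 = √(-84 + √(214369 + 6084))*(1/6830) = √(-84 + √220453)*(1/6830) = √(-84 + √220453)/6830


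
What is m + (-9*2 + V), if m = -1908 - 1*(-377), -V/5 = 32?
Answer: -1709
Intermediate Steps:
V = -160 (V = -5*32 = -160)
m = -1531 (m = -1908 + 377 = -1531)
m + (-9*2 + V) = -1531 + (-9*2 - 160) = -1531 + (-18 - 160) = -1531 - 178 = -1709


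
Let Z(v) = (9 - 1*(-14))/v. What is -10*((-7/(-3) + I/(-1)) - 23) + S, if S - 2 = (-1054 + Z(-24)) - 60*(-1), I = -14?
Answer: -22231/24 ≈ -926.29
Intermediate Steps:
Z(v) = 23/v (Z(v) = (9 + 14)/v = 23/v)
S = -23831/24 (S = 2 + ((-1054 + 23/(-24)) - 60*(-1)) = 2 + ((-1054 + 23*(-1/24)) + 60) = 2 + ((-1054 - 23/24) + 60) = 2 + (-25319/24 + 60) = 2 - 23879/24 = -23831/24 ≈ -992.96)
-10*((-7/(-3) + I/(-1)) - 23) + S = -10*((-7/(-3) - 14/(-1)) - 23) - 23831/24 = -10*((-7*(-⅓) - 14*(-1)) - 23) - 23831/24 = -10*((7/3 + 14) - 23) - 23831/24 = -10*(49/3 - 23) - 23831/24 = -10*(-20/3) - 23831/24 = 200/3 - 23831/24 = -22231/24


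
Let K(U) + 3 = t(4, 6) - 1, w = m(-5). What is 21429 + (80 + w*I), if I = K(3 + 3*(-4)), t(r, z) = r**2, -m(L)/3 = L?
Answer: 21689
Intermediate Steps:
m(L) = -3*L
w = 15 (w = -3*(-5) = 15)
K(U) = 12 (K(U) = -3 + (4**2 - 1) = -3 + (16 - 1) = -3 + 15 = 12)
I = 12
21429 + (80 + w*I) = 21429 + (80 + 15*12) = 21429 + (80 + 180) = 21429 + 260 = 21689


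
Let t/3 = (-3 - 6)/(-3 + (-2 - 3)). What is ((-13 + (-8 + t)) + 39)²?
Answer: 29241/64 ≈ 456.89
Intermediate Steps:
t = 27/8 (t = 3*((-3 - 6)/(-3 + (-2 - 3))) = 3*(-9/(-3 - 5)) = 3*(-9/(-8)) = 3*(-9*(-⅛)) = 3*(9/8) = 27/8 ≈ 3.3750)
((-13 + (-8 + t)) + 39)² = ((-13 + (-8 + 27/8)) + 39)² = ((-13 - 37/8) + 39)² = (-141/8 + 39)² = (171/8)² = 29241/64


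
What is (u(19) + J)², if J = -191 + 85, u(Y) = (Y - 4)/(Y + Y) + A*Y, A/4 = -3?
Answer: 160706329/1444 ≈ 1.1129e+5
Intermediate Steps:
A = -12 (A = 4*(-3) = -12)
u(Y) = -12*Y + (-4 + Y)/(2*Y) (u(Y) = (Y - 4)/(Y + Y) - 12*Y = (-4 + Y)/((2*Y)) - 12*Y = (-4 + Y)*(1/(2*Y)) - 12*Y = (-4 + Y)/(2*Y) - 12*Y = -12*Y + (-4 + Y)/(2*Y))
J = -106
(u(19) + J)² = ((½ - 12*19 - 2/19) - 106)² = ((½ - 228 - 2*1/19) - 106)² = ((½ - 228 - 2/19) - 106)² = (-8649/38 - 106)² = (-12677/38)² = 160706329/1444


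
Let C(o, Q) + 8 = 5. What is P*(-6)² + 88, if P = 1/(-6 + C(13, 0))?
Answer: 84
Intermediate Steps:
C(o, Q) = -3 (C(o, Q) = -8 + 5 = -3)
P = -⅑ (P = 1/(-6 - 3) = 1/(-9) = -⅑ ≈ -0.11111)
P*(-6)² + 88 = -⅑*(-6)² + 88 = -⅑*36 + 88 = -4 + 88 = 84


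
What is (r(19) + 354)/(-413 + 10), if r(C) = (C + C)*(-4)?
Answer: -202/403 ≈ -0.50124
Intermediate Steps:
r(C) = -8*C (r(C) = (2*C)*(-4) = -8*C)
(r(19) + 354)/(-413 + 10) = (-8*19 + 354)/(-413 + 10) = (-152 + 354)/(-403) = 202*(-1/403) = -202/403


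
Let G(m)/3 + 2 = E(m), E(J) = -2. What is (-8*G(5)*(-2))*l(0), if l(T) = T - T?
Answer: 0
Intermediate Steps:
G(m) = -12 (G(m) = -6 + 3*(-2) = -6 - 6 = -12)
l(T) = 0
(-8*G(5)*(-2))*l(0) = (-8*(-12)*(-2))*0 = (96*(-2))*0 = -192*0 = 0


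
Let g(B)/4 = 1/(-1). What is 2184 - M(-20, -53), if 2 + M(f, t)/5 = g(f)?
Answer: 2214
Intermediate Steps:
g(B) = -4 (g(B) = 4/(-1) = 4*(-1) = -4)
M(f, t) = -30 (M(f, t) = -10 + 5*(-4) = -10 - 20 = -30)
2184 - M(-20, -53) = 2184 - 1*(-30) = 2184 + 30 = 2214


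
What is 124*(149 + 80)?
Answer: 28396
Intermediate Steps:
124*(149 + 80) = 124*229 = 28396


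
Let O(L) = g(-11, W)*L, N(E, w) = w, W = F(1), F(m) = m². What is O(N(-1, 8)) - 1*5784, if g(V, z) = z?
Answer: -5776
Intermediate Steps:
W = 1 (W = 1² = 1)
O(L) = L (O(L) = 1*L = L)
O(N(-1, 8)) - 1*5784 = 8 - 1*5784 = 8 - 5784 = -5776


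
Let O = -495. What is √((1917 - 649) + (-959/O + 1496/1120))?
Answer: √271345613/462 ≈ 35.655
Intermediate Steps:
√((1917 - 649) + (-959/O + 1496/1120)) = √((1917 - 649) + (-959/(-495) + 1496/1120)) = √(1268 + (-959*(-1/495) + 1496*(1/1120))) = √(1268 + (959/495 + 187/140)) = √(1268 + 9073/2772) = √(3523969/2772) = √271345613/462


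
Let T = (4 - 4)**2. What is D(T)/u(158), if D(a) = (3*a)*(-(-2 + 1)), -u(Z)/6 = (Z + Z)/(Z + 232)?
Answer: 0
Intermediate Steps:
T = 0 (T = 0**2 = 0)
u(Z) = -12*Z/(232 + Z) (u(Z) = -6*(Z + Z)/(Z + 232) = -6*2*Z/(232 + Z) = -12*Z/(232 + Z))
D(a) = 3*a (D(a) = (3*a)*(-1*(-1)) = (3*a)*1 = 3*a)
D(T)/u(158) = (3*0)/((-12*158/(232 + 158))) = 0/((-12*158/390)) = 0/((-12*158*1/390)) = 0/(-316/65) = 0*(-65/316) = 0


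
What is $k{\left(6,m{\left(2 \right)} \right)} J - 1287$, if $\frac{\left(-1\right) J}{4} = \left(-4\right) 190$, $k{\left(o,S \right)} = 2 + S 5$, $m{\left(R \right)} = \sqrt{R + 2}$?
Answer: $35193$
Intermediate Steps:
$m{\left(R \right)} = \sqrt{2 + R}$
$k{\left(o,S \right)} = 2 + 5 S$
$J = 3040$ ($J = - 4 \left(\left(-4\right) 190\right) = \left(-4\right) \left(-760\right) = 3040$)
$k{\left(6,m{\left(2 \right)} \right)} J - 1287 = \left(2 + 5 \sqrt{2 + 2}\right) 3040 - 1287 = \left(2 + 5 \sqrt{4}\right) 3040 - 1287 = \left(2 + 5 \cdot 2\right) 3040 - 1287 = \left(2 + 10\right) 3040 - 1287 = 12 \cdot 3040 - 1287 = 36480 - 1287 = 35193$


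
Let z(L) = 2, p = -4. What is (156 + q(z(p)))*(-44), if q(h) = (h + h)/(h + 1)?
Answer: -20768/3 ≈ -6922.7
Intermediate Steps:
q(h) = 2*h/(1 + h) (q(h) = (2*h)/(1 + h) = 2*h/(1 + h))
(156 + q(z(p)))*(-44) = (156 + 2*2/(1 + 2))*(-44) = (156 + 2*2/3)*(-44) = (156 + 2*2*(1/3))*(-44) = (156 + 4/3)*(-44) = (472/3)*(-44) = -20768/3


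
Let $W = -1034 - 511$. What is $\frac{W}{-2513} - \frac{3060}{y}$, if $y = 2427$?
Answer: $- \frac{1313355}{2033017} \approx -0.64601$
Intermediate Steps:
$W = -1545$ ($W = -1034 - 511 = -1545$)
$\frac{W}{-2513} - \frac{3060}{y} = - \frac{1545}{-2513} - \frac{3060}{2427} = \left(-1545\right) \left(- \frac{1}{2513}\right) - \frac{1020}{809} = \frac{1545}{2513} - \frac{1020}{809} = - \frac{1313355}{2033017}$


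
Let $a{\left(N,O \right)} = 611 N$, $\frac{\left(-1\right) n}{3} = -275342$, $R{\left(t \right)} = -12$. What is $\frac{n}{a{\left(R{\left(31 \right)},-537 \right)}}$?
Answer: $- \frac{137671}{1222} \approx -112.66$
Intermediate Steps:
$n = 826026$ ($n = \left(-3\right) \left(-275342\right) = 826026$)
$\frac{n}{a{\left(R{\left(31 \right)},-537 \right)}} = \frac{826026}{611 \left(-12\right)} = \frac{826026}{-7332} = 826026 \left(- \frac{1}{7332}\right) = - \frac{137671}{1222}$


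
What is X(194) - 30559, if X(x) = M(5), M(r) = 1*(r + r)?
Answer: -30549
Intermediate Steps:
M(r) = 2*r (M(r) = 1*(2*r) = 2*r)
X(x) = 10 (X(x) = 2*5 = 10)
X(194) - 30559 = 10 - 30559 = -30549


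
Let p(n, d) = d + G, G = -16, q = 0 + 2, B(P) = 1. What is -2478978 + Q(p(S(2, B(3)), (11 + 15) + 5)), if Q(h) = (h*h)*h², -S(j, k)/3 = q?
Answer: -2428353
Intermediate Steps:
q = 2
S(j, k) = -6 (S(j, k) = -3*2 = -6)
p(n, d) = -16 + d (p(n, d) = d - 16 = -16 + d)
Q(h) = h⁴ (Q(h) = h²*h² = h⁴)
-2478978 + Q(p(S(2, B(3)), (11 + 15) + 5)) = -2478978 + (-16 + ((11 + 15) + 5))⁴ = -2478978 + (-16 + (26 + 5))⁴ = -2478978 + (-16 + 31)⁴ = -2478978 + 15⁴ = -2478978 + 50625 = -2428353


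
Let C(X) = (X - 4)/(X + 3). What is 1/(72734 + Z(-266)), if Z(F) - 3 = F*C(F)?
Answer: 263/19058011 ≈ 1.3800e-5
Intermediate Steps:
C(X) = (-4 + X)/(3 + X)
Z(F) = 3 + F*(-4 + F)/(3 + F) (Z(F) = 3 + F*((-4 + F)/(3 + F)) = 3 + F*(-4 + F)/(3 + F))
1/(72734 + Z(-266)) = 1/(72734 + (9 + (-266)² - 1*(-266))/(3 - 266)) = 1/(72734 + (9 + 70756 + 266)/(-263)) = 1/(72734 - 1/263*71031) = 1/(72734 - 71031/263) = 1/(19058011/263) = 263/19058011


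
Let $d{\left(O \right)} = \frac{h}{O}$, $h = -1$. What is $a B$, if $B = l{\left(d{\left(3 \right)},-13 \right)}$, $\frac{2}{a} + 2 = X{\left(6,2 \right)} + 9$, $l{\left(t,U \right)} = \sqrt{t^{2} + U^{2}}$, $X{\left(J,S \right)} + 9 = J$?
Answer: $\frac{\sqrt{1522}}{6} \approx 6.5021$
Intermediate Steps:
$X{\left(J,S \right)} = -9 + J$
$d{\left(O \right)} = - \frac{1}{O}$
$l{\left(t,U \right)} = \sqrt{U^{2} + t^{2}}$
$a = \frac{1}{2}$ ($a = \frac{2}{-2 + \left(\left(-9 + 6\right) + 9\right)} = \frac{2}{-2 + \left(-3 + 9\right)} = \frac{2}{-2 + 6} = \frac{2}{4} = 2 \cdot \frac{1}{4} = \frac{1}{2} \approx 0.5$)
$B = \frac{\sqrt{1522}}{3}$ ($B = \sqrt{\left(-13\right)^{2} + \left(- \frac{1}{3}\right)^{2}} = \sqrt{169 + \left(\left(-1\right) \frac{1}{3}\right)^{2}} = \sqrt{169 + \left(- \frac{1}{3}\right)^{2}} = \sqrt{169 + \frac{1}{9}} = \sqrt{\frac{1522}{9}} = \frac{\sqrt{1522}}{3} \approx 13.004$)
$a B = \frac{\frac{1}{3} \sqrt{1522}}{2} = \frac{\sqrt{1522}}{6}$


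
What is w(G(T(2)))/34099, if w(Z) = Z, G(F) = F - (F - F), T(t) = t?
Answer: 2/34099 ≈ 5.8653e-5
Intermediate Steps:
G(F) = F (G(F) = F - 1*0 = F + 0 = F)
w(G(T(2)))/34099 = 2/34099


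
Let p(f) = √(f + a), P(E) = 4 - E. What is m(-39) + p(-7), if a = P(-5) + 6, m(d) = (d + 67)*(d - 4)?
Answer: -1204 + 2*√2 ≈ -1201.2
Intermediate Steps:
m(d) = (-4 + d)*(67 + d) (m(d) = (67 + d)*(-4 + d) = (-4 + d)*(67 + d))
a = 15 (a = (4 - 1*(-5)) + 6 = (4 + 5) + 6 = 9 + 6 = 15)
p(f) = √(15 + f) (p(f) = √(f + 15) = √(15 + f))
m(-39) + p(-7) = (-268 + (-39)² + 63*(-39)) + √(15 - 7) = (-268 + 1521 - 2457) + √8 = -1204 + 2*√2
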